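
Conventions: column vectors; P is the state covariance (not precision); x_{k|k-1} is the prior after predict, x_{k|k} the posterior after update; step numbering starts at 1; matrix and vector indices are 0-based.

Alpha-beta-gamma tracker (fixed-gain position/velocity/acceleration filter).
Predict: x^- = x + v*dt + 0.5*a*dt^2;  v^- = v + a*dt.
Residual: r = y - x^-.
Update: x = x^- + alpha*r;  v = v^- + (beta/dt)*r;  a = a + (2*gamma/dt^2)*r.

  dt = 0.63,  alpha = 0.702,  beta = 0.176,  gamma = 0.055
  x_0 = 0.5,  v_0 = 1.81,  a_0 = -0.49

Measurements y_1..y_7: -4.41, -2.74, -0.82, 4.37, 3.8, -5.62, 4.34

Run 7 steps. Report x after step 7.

x_post = 1.9610

step 1: x_pred=1.5431  r=-5.9531  x^+=-2.6360  v^+=-0.1618  a^+=-2.1399
step 2: x_pred=-3.1626  r=0.4226  x^+=-2.8659  v^+=-1.3918  a^+=-2.0228
step 3: x_pred=-4.1442  r=3.3242  x^+=-1.8106  v^+=-1.7375  a^+=-1.1015
step 4: x_pred=-3.1238  r=7.4938  x^+=2.1368  v^+=-0.3379  a^+=0.9754
step 5: x_pred=2.1175  r=1.6825  x^+=3.2986  v^+=0.7466  a^+=1.4417
step 6: x_pred=4.0551  r=-9.6751  x^+=-2.7368  v^+=-1.0480  a^+=-1.2397
step 7: x_pred=-3.6431  r=7.9831  x^+=1.9610  v^+=0.4012  a^+=0.9728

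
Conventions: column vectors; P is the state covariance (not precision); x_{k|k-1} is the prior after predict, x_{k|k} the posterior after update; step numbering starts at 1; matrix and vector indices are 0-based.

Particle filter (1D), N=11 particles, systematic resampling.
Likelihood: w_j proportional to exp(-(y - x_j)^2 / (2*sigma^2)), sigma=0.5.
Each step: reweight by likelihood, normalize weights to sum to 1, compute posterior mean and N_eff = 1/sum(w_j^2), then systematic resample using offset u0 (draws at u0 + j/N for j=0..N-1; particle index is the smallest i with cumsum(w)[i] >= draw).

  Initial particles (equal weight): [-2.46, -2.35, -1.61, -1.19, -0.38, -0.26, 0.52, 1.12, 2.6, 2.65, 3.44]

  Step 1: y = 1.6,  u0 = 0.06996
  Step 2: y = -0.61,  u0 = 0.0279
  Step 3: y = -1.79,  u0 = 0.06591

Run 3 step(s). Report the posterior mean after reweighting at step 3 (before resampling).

post_mean = 0.5203

step 1: w=[0.0000, 0.0000, 0.0000, 0.0000, 0.0004, 0.0010, 0.0994, 0.6463, 0.1387, 0.1130, 0.0012]  mean=1.4392  Neff=2.1756  idx=[6, 7, 7, 7, 7, 7, 7, 7, 8, 9, 9]
step 2: w=[0.8155, 0.0264, 0.0264, 0.0264, 0.0264, 0.0264, 0.0264, 0.0264, 0.0000, 0.0000, 0.0000]  mean=0.6307  Neff=1.4928  idx=[0, 0, 0, 0, 0, 0, 0, 0, 0, 2, 5]
step 3: w=[0.1111, 0.1111, 0.1111, 0.1111, 0.1111, 0.1111, 0.1111, 0.1111, 0.1111, 0.0002, 0.0002]  mean=0.5203  Neff=9.0076  idx=[0, 1, 2, 3, 3, 4, 5, 6, 7, 7, 8]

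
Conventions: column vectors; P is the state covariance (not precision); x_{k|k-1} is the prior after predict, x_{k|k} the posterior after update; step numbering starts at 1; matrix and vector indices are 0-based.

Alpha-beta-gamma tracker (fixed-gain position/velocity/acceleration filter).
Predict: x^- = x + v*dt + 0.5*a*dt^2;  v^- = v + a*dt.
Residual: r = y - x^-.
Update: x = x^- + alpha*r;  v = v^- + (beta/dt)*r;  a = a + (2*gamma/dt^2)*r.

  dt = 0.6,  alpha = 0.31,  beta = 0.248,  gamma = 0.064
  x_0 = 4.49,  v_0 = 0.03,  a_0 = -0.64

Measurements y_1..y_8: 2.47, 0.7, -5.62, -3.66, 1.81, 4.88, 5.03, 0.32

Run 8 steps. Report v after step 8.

step 1: x_pred=4.3928  r=-1.9228  x^+=3.7967  v^+=-1.1488  a^+=-1.3237
step 2: x_pred=2.8692  r=-2.1692  x^+=2.1968  v^+=-2.8396  a^+=-2.0949
step 3: x_pred=0.1159  r=-5.7359  x^+=-1.6622  v^+=-6.4674  a^+=-4.1344
step 4: x_pred=-6.2868  r=2.6268  x^+=-5.4725  v^+=-7.8623  a^+=-3.2004
step 5: x_pred=-10.7659  r=12.5759  x^+=-6.8674  v^+=-4.5844  a^+=1.2710
step 6: x_pred=-9.3893  r=14.2693  x^+=-4.9658  v^+=2.0761  a^+=6.3446
step 7: x_pred=-2.5781  r=7.6081  x^+=-0.2196  v^+=9.0276  a^+=9.0497
step 8: x_pred=6.8259  r=-6.5059  x^+=4.8091  v^+=11.7683  a^+=6.7365

v_post = 11.7683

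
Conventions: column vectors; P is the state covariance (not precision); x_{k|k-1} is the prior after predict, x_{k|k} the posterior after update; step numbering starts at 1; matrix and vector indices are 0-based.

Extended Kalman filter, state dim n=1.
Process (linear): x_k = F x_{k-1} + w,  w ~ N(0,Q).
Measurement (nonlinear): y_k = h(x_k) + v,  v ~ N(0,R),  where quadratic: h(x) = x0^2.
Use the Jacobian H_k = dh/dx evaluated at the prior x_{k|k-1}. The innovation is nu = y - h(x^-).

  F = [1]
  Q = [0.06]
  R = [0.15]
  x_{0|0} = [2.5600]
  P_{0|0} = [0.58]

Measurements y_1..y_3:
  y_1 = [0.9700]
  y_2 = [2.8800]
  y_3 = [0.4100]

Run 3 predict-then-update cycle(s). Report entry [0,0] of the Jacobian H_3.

H_jac[0,0] = 3.3294

step 1: x^-=[2.5600]  P^-=[0.6400]  H_jac=[5.1200]  S=[16.9272]  K=[0.1936]  nu=[-5.5836]  x^+=[1.4791]  P^+=[0.0057]
step 2: x^-=[1.4791]  P^-=[0.0657]  H_jac=[2.9582]  S=[0.7247]  K=[0.2681]  nu=[0.6922]  x^+=[1.6647]  P^+=[0.0136]
step 3: x^-=[1.6647]  P^-=[0.0736]  H_jac=[3.3294]  S=[0.9657]  K=[0.2537]  nu=[-2.3612]  x^+=[1.0656]  P^+=[0.0114]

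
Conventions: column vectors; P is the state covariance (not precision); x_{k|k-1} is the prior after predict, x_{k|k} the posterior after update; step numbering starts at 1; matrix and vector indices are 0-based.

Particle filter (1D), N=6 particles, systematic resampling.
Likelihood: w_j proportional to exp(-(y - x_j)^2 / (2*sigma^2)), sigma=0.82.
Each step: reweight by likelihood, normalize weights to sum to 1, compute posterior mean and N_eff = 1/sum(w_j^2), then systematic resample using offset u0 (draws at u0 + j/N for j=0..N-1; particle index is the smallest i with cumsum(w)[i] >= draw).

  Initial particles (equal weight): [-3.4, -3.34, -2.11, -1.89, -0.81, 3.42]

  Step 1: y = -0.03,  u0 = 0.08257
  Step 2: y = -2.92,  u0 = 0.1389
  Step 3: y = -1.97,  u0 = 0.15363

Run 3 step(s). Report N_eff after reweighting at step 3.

step 1: w=[0.0003, 0.0004, 0.0532, 0.1014, 0.8446, 0.0002]  mean=-0.9895  Neff=1.3766  idx=[3, 4, 4, 4, 4, 4]
step 2: w=[0.7135, 0.0573, 0.0573, 0.0573, 0.0573, 0.0573]  mean=-1.5805  Neff=1.9031  idx=[0, 0, 0, 0, 2, 5]
step 3: w=[0.2110, 0.2110, 0.2110, 0.2110, 0.0780, 0.0780]  mean=-1.7216  Neff=5.2555  idx=[0, 1, 2, 3, 3, 5]

N_eff = 5.2555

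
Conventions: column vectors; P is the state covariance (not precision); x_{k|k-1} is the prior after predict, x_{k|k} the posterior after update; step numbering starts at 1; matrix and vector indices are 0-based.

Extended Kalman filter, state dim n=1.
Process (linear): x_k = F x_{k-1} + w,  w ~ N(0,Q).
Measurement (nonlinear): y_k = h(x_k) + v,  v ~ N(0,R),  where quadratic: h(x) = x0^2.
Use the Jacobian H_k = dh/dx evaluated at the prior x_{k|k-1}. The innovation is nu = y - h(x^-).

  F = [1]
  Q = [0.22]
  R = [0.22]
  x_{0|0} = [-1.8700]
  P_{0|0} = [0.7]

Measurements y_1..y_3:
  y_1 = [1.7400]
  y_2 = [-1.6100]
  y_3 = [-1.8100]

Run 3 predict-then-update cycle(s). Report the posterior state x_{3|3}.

step 1: x^-=[-1.8700]  P^-=[0.9200]  H_jac=[-3.7400]  S=[13.0886]  K=[-0.2629]  nu=[-1.7569]  x^+=[-1.4081]  P^+=[0.0155]
step 2: x^-=[-1.4081]  P^-=[0.2355]  H_jac=[-2.8163]  S=[2.0876]  K=[-0.3177]  nu=[-3.5928]  x^+=[-0.2668]  P^+=[0.0248]
step 3: x^-=[-0.2668]  P^-=[0.2448]  H_jac=[-0.5337]  S=[0.2897]  K=[-0.4509]  nu=[-1.8812]  x^+=[0.5815]  P^+=[0.1859]

x_post = [0.5815]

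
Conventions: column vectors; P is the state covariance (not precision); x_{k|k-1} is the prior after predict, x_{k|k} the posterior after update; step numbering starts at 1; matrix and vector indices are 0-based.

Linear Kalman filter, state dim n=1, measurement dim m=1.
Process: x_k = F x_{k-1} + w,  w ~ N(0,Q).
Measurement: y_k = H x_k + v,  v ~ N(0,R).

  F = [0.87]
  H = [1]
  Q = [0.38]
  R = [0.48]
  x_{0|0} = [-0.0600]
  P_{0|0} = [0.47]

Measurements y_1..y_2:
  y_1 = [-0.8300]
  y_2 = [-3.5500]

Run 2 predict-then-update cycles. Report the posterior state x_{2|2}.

step 1: x^-=[-0.0522]  P^-=[0.7357]  S=[1.2157]  K=[0.6052]  nu=[-0.7778]  x^+=[-0.5229]  P^+=[0.2905]
step 2: x^-=[-0.4549]  P^-=[0.5999]  S=[1.0799]  K=[0.5555]  nu=[-3.0951]  x^+=[-2.1742]  P^+=[0.2666]

x_post = [-2.1742]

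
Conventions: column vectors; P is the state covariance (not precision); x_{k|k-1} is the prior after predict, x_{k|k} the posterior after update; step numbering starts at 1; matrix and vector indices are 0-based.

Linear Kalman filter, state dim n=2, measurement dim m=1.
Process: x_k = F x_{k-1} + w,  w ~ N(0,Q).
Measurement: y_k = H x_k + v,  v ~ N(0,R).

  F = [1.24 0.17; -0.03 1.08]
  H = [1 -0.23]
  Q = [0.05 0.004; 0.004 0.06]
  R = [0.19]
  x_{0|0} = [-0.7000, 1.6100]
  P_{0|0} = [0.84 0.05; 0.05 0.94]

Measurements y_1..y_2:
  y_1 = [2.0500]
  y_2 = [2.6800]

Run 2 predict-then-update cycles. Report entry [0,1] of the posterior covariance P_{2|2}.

step 1: x^-=[-0.5943, 1.7598]  P^-=[1.3898 0.2120; 0.2120 1.1539]  S=[1.5433]  K=[0.8689; -0.0346]  nu=[3.0491]  x^+=[2.0551, 1.6544]  P^+=[0.2245 0.2584; 0.2584 1.1521]
step 2: x^-=[2.8296, 1.7251]  P^-=[0.5375 0.5519; 0.5519 1.3873]  S=[0.5470]  K=[0.7506; 0.4257]  nu=[0.2472]  x^+=[3.0151, 1.8303]  P^+=[0.2293 0.3772; 0.3772 1.2881]

P_post[0,1] = 0.3772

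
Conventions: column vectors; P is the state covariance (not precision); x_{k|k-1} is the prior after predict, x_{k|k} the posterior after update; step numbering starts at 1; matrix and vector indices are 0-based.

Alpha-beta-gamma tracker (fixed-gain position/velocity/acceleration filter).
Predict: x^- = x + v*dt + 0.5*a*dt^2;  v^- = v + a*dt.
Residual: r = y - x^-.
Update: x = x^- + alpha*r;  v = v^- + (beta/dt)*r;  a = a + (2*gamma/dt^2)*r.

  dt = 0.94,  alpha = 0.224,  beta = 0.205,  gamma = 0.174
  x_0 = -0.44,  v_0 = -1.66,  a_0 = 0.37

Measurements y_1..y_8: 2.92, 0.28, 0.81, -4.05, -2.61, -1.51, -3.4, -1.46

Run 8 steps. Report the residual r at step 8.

step 1: x_pred=-1.8369  r=4.7569  x^+=-0.7714  v^+=-0.2748  a^+=2.2435
step 2: x_pred=-0.0385  r=0.3185  x^+=0.0328  v^+=1.9036  a^+=2.3689
step 3: x_pred=2.8688  r=-2.0588  x^+=2.4076  v^+=3.6814  a^+=1.5581
step 4: x_pred=6.5565  r=-10.6065  x^+=4.1806  v^+=2.8329  a^+=-2.6192
step 5: x_pred=5.6863  r=-8.2963  x^+=3.8280  v^+=-1.4385  a^+=-5.8866
step 6: x_pred=-0.1249  r=-1.3851  x^+=-0.4352  v^+=-7.2740  a^+=-6.4321
step 7: x_pred=-10.1145  r=6.7145  x^+=-8.6104  v^+=-11.8559  a^+=-3.7877
step 8: x_pred=-21.4284  r=19.9684  x^+=-16.9554  v^+=-11.0615  a^+=4.0767

resid = 19.9684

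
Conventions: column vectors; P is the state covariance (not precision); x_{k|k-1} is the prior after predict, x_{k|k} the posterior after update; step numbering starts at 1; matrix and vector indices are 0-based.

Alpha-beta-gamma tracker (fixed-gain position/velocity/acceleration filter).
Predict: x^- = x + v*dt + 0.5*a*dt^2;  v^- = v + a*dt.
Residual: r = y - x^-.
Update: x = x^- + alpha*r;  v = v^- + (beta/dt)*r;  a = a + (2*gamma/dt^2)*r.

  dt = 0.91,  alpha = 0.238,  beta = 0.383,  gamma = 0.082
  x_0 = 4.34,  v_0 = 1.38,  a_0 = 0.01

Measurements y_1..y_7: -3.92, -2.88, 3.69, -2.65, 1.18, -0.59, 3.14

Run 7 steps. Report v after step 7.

step 1: x_pred=5.5999  r=-9.5199  x^+=3.3342  v^+=-2.6176  a^+=-1.8754
step 2: x_pred=0.1756  r=-3.0556  x^+=-0.5516  v^+=-5.6103  a^+=-2.4805
step 3: x_pred=-6.6840  r=10.3740  x^+=-4.2150  v^+=-3.5013  a^+=-0.4260
step 4: x_pred=-7.5776  r=4.9276  x^+=-6.4048  v^+=-1.8151  a^+=0.5499
step 5: x_pred=-7.8289  r=9.0089  x^+=-5.6848  v^+=2.4770  a^+=2.3340
step 6: x_pred=-2.4643  r=1.8743  x^+=-2.0182  v^+=5.3898  a^+=2.7052
step 7: x_pred=4.0066  r=-0.8666  x^+=3.8003  v^+=7.4868  a^+=2.5336

v_post = 7.4868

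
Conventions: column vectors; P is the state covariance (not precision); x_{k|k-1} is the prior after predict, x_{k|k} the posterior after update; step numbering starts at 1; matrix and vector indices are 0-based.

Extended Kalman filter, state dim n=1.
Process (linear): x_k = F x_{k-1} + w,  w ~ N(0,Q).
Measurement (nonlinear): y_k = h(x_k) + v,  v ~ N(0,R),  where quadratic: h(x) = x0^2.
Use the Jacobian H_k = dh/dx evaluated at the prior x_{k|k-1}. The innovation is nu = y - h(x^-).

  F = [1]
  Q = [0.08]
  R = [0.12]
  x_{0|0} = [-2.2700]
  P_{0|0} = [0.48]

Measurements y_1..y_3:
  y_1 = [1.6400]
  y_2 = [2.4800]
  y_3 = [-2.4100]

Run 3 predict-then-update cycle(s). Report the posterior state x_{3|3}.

x_post = [-0.1972]

step 1: x^-=[-2.2700]  P^-=[0.5600]  H_jac=[-4.5400]  S=[11.6625]  K=[-0.2180]  nu=[-3.5129]  x^+=[-1.5042]  P^+=[0.0058]
step 2: x^-=[-1.5042]  P^-=[0.0858]  H_jac=[-3.0084]  S=[0.8962]  K=[-0.2879]  nu=[0.2174]  x^+=[-1.5668]  P^+=[0.0115]
step 3: x^-=[-1.5668]  P^-=[0.0915]  H_jac=[-3.1336]  S=[1.0183]  K=[-0.2815]  nu=[-4.8648]  x^+=[-0.1972]  P^+=[0.0108]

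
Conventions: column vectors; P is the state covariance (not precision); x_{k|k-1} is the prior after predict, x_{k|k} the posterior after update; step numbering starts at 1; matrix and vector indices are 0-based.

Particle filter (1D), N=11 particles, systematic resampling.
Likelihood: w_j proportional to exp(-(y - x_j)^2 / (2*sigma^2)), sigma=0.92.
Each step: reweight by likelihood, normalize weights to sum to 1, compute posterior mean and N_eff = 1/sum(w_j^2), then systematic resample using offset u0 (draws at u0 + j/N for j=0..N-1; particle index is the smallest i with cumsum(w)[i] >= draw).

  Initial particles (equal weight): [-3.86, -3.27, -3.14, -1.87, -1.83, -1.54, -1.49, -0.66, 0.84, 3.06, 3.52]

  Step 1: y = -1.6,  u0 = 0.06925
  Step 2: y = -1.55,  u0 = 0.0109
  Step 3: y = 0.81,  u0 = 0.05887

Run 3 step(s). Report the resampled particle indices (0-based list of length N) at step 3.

step 1: w=[0.0097, 0.0383, 0.0490, 0.1905, 0.1927, 0.1984, 0.1974, 0.1180, 0.0059, 0.0000, 0.0000]  mean=-1.6982  Neff=5.8925  idx=[2, 3, 3, 4, 4, 5, 5, 6, 6, 7, 7]
step 2: w=[0.0242, 0.1016, 0.1016, 0.1030, 0.1030, 0.1079, 0.1079, 0.1077, 0.1077, 0.0676, 0.0676]  mean=-1.5759  Neff=10.1929  idx=[0, 1, 2, 3, 4, 5, 6, 6, 7, 8, 9]
step 3: w=[0.0002, 0.0264, 0.0264, 0.0300, 0.0300, 0.0705, 0.0705, 0.0705, 0.0809, 0.0809, 0.5136]  mean=-1.1150  Neff=3.3895  idx=[3, 5, 6, 8, 9, 10, 10, 10, 10, 10, 10]

resampled_idx = [3, 5, 6, 8, 9, 10, 10, 10, 10, 10, 10]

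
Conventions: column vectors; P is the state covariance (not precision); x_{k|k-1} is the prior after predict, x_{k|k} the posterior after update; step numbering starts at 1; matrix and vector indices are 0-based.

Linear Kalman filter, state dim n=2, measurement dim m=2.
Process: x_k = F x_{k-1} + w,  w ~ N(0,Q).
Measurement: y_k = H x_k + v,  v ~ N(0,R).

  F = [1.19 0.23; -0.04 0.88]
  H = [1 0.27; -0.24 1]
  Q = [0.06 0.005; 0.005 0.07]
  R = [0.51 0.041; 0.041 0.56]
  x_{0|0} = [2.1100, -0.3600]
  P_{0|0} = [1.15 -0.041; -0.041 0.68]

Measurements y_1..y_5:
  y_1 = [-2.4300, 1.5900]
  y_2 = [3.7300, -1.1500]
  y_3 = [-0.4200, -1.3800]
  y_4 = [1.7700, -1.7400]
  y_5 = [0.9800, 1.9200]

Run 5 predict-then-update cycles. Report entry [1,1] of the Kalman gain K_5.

step 1: x^-=[2.4281, -0.4012]  P^-=[1.7020 0.0453; 0.0453 0.6013]  S=[2.2804 -0.1627; -0.1627 1.2376]  K=[0.7377 -0.1964; 0.1263 0.4937]  nu=[-4.7498, 2.5739]  x^+=[-1.5816, 0.2696]  P^+=[0.3660 0.0081; 0.0081 0.2836]
step 2: x^-=[-1.8201, 0.3005]  P^-=[0.5977 0.0534; 0.0534 0.2896]  S=[1.1577 0.0257; 0.0257 0.8584]  K=[0.5315 -0.1208; 0.1066 0.3193]  nu=[5.4690, -1.8873]  x^+=[1.3144, 0.2808]  P^+=[0.2615 0.0169; 0.0169 0.1872]
step 3: x^-=[1.6288, 0.1945]  P^-=[0.4495 0.0480; 0.0480 0.2142]  S=[1.0010 0.0358; 0.0358 0.7771]  K=[0.4655 -0.0985; 0.0965 0.2564]  nu=[-2.1013, -1.1836]  x^+=[0.7672, -0.3118]  P^+=[0.2283 0.0187; 0.0187 0.1520]
step 4: x^-=[0.8413, -0.3051]  P^-=[0.4016 0.0443; 0.0443 0.1868]  S=[0.9491 0.0365; 0.0365 0.7486]  K=[0.4392 -0.0910; 0.0909 0.2309]  nu=[1.0111, -1.2330]  x^+=[1.3975, -0.4978]  P^+=[0.2152 0.0187; 0.0187 0.1375]
step 5: x^-=[1.5486, -0.4939]  P^-=[0.3823 0.0420; 0.0420 0.1755]  S=[0.9278 0.0359; 0.0359 0.7374]  K=[0.4277 -0.0883; 0.0878 0.2201]  nu=[-0.4352, 2.7856]  x^+=[1.1165, 0.0808]  P^+=[0.2095 0.0184; 0.0184 0.1312]

K[1,1] = 0.2201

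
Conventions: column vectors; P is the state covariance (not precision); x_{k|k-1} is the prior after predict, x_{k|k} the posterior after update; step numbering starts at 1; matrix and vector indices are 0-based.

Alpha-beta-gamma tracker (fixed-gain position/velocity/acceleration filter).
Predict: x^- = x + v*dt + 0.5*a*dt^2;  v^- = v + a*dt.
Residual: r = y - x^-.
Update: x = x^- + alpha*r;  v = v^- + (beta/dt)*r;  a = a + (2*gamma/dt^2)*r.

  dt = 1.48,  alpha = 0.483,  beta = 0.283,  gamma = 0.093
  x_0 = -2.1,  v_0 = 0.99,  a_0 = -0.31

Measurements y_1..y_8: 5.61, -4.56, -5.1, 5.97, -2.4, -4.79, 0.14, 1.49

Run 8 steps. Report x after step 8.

step 1: x_pred=-0.9743  r=6.5843  x^+=2.2059  v^+=1.7902  a^+=0.2491
step 2: x_pred=5.1283  r=-9.6883  x^+=0.4488  v^+=0.3064  a^+=-0.5736
step 3: x_pred=0.2741  r=-5.3741  x^+=-2.3216  v^+=-1.5701  a^+=-1.0299
step 4: x_pred=-5.7734  r=11.7434  x^+=-0.1013  v^+=-0.8489  a^+=-0.0327
step 5: x_pred=-1.3935  r=-1.0065  x^+=-1.8797  v^+=-1.0898  a^+=-0.1182
step 6: x_pred=-3.6220  r=-1.1680  x^+=-4.1861  v^+=-1.4880  a^+=-0.2174
step 7: x_pred=-6.6265  r=6.7665  x^+=-3.3583  v^+=-0.5159  a^+=0.3572
step 8: x_pred=-3.7306  r=5.2206  x^+=-1.2090  v^+=1.0110  a^+=0.8005

x_post = -1.2090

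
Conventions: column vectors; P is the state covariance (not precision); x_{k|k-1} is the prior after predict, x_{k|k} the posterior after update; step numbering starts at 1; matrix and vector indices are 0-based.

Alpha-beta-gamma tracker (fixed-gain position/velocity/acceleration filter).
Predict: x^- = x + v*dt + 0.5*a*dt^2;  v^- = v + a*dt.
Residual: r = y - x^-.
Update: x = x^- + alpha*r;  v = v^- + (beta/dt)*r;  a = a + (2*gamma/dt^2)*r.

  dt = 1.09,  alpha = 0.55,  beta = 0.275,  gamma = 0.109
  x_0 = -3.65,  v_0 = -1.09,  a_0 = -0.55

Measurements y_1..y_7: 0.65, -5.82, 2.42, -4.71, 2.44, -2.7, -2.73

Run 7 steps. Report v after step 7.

v_post = -0.0926

step 1: x_pred=-5.1648  r=5.8148  x^+=-1.9667  v^+=-0.2225  a^+=0.5169
step 2: x_pred=-1.9021  r=-3.9179  x^+=-4.0569  v^+=-0.6475  a^+=-0.2019
step 3: x_pred=-4.8826  r=7.3026  x^+=-0.8662  v^+=0.9748  a^+=1.1380
step 4: x_pred=0.8724  r=-5.5824  x^+=-2.1979  v^+=0.8068  a^+=0.1137
step 5: x_pred=-1.2509  r=3.6909  x^+=0.7791  v^+=1.8619  a^+=0.7909
step 6: x_pred=3.2785  r=-5.9785  x^+=-0.0097  v^+=1.2157  a^+=-0.3060
step 7: x_pred=1.1337  r=-3.8637  x^+=-0.9914  v^+=-0.0926  a^+=-1.0150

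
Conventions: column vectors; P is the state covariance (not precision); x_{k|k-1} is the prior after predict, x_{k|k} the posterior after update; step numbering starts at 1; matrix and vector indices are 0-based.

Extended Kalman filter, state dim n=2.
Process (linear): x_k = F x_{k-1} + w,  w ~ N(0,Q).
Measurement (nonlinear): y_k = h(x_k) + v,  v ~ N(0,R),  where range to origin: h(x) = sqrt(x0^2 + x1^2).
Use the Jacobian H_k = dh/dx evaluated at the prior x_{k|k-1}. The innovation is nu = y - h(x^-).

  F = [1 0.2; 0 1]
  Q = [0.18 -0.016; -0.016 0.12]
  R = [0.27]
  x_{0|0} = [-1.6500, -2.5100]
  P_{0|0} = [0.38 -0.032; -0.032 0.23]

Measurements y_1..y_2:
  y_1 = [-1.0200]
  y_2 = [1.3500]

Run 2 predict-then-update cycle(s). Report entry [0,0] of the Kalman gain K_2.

K[0,0] = 0.0572

step 1: x^-=[-2.1520, -2.5100]  P^-=[0.5564 -0.0020; -0.0020 0.3500]  H_jac=[-0.6509 -0.7592]  S=[0.7055]  K=[-0.5112; -0.3748]  nu=[-4.3262]  x^+=[0.0596, -0.8885]  P^+=[0.3720 -0.1372; -0.1372 0.2509]
step 2: x^-=[-0.1181, -0.8885]  P^-=[0.5072 -0.1030; -0.1030 0.3709]  H_jac=[-0.1318 -0.9913]  S=[0.6164]  K=[0.0572; -0.5745]  nu=[0.4537]  x^+=[-0.0922, -1.1492]  P^+=[0.5052 -0.0827; -0.0827 0.1675]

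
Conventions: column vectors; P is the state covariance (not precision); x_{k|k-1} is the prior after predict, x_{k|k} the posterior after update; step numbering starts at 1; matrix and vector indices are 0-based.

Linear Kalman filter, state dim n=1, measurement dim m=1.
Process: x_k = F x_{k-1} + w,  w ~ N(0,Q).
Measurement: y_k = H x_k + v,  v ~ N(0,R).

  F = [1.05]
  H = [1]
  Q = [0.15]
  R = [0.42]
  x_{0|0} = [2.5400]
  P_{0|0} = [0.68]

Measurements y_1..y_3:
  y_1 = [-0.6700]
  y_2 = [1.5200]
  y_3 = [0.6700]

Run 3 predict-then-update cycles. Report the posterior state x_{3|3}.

step 1: x^-=[2.6670]  P^-=[0.8997]  S=[1.3197]  K=[0.6817]  nu=[-3.3370]  x^+=[0.3920]  P^+=[0.2863]
step 2: x^-=[0.4116]  P^-=[0.4657]  S=[0.8857]  K=[0.5258]  nu=[1.1084]  x^+=[0.9944]  P^+=[0.2208]
step 3: x^-=[1.0441]  P^-=[0.3935]  S=[0.8135]  K=[0.4837]  nu=[-0.3741]  x^+=[0.8632]  P^+=[0.2032]

x_post = [0.8632]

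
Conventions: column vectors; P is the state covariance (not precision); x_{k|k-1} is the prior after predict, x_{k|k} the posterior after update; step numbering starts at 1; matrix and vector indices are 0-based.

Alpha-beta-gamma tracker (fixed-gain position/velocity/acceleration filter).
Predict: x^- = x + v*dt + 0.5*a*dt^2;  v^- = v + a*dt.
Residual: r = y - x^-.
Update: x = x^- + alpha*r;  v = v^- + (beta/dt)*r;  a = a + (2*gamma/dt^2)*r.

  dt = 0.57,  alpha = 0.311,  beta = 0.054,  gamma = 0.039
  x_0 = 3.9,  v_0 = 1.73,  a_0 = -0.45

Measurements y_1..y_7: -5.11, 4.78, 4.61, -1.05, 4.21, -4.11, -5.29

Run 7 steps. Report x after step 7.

step 1: x_pred=4.8130  r=-9.9230  x^+=1.7269  v^+=0.5334  a^+=-2.8323
step 2: x_pred=1.5709  r=3.2091  x^+=2.5689  v^+=-0.7769  a^+=-2.0618
step 3: x_pred=1.7911  r=2.8189  x^+=2.6678  v^+=-1.6851  a^+=-1.3851
step 4: x_pred=1.4823  r=-2.5323  x^+=0.6947  v^+=-2.7145  a^+=-1.9930
step 5: x_pred=-1.1763  r=5.3863  x^+=0.4988  v^+=-3.3403  a^+=-0.6999
step 6: x_pred=-1.5188  r=-2.5912  x^+=-2.3247  v^+=-3.9847  a^+=-1.3220
step 7: x_pred=-4.8107  r=-0.4793  x^+=-4.9598  v^+=-4.7836  a^+=-1.4370

x_post = -4.9598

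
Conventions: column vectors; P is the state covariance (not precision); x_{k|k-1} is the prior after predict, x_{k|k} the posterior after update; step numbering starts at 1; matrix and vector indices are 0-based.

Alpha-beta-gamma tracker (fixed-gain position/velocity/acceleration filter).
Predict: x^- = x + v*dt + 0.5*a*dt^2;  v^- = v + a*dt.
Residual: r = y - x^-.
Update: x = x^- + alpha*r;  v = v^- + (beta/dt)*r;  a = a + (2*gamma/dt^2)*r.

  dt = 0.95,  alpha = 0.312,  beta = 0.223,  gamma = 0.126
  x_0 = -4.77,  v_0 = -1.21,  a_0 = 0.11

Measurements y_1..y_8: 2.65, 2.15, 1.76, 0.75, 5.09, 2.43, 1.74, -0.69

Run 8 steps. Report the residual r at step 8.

resid = 5.9253

step 1: x_pred=-5.8699  r=8.5199  x^+=-3.2117  v^+=0.8944  a^+=2.4890
step 2: x_pred=-1.2388  r=3.3888  x^+=-0.1815  v^+=4.0544  a^+=3.4352
step 3: x_pred=5.2203  r=-3.4603  x^+=4.1407  v^+=6.5056  a^+=2.4690
step 4: x_pred=11.4351  r=-10.6851  x^+=8.1014  v^+=6.3429  a^+=-0.5146
step 5: x_pred=13.8950  r=-8.8050  x^+=11.1478  v^+=3.7873  a^+=-2.9731
step 6: x_pred=13.4041  r=-10.9741  x^+=9.9802  v^+=-1.6132  a^+=-6.0373
step 7: x_pred=5.7232  r=-3.9832  x^+=4.4805  v^+=-8.2837  a^+=-7.1496
step 8: x_pred=-6.6153  r=5.9253  x^+=-4.7666  v^+=-13.6849  a^+=-5.4951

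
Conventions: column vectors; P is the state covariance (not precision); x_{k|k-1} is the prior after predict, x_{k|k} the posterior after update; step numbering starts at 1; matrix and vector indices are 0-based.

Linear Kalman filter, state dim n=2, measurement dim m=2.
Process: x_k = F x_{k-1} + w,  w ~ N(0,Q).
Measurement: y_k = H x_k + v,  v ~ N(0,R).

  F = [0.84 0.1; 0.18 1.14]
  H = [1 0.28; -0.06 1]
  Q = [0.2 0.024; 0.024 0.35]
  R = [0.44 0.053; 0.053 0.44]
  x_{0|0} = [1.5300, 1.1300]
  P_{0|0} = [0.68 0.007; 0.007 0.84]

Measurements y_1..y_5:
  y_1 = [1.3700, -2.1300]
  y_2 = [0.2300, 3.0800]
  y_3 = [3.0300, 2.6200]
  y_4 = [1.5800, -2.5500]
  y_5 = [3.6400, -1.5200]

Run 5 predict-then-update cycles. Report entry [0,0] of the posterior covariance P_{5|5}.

step 1: x^-=[1.3982, 1.5636]  P^-=[0.6894 0.2294; 0.2294 1.4666]  S=[1.3728 0.6478; 0.6478 1.8815]  K=[0.5991 -0.1063; 0.1216 0.7303]  nu=[-0.4660, -3.6097]  x^+=[1.5029, -1.1291]  P^+=[0.2579 0.0004; 0.0004 0.3278]
step 2: x^-=[1.1495, -1.0167]  P^-=[0.3853 0.1008; 0.1008 0.7845]  S=[0.9432 0.3486; 0.3486 1.2138]  K=[0.4640 -0.0693; 0.1149 0.6084]  nu=[-0.6348, 4.1657]  x^+=[0.5663, 1.4446]  P^+=[0.1988 0.0060; 0.0060 0.2741]
step 3: x^-=[0.6201, 1.7487]  P^-=[0.3440 0.0912; 0.0912 0.7152]  S=[0.8912 0.3223; 0.3223 1.1455]  K=[0.4369 -0.0613; 0.1146 0.5873]  nu=[1.9202, 0.9085]  x^+=[1.4033, 2.5024]  P^+=[0.1869 0.0074; 0.0074 0.2649]
step 4: x^-=[1.4290, 3.1054]  P^-=[0.3358 0.0897; 0.0897 0.7034]  S=[0.8811 0.3180; 0.3180 1.1339]  K=[0.4311 -0.0596; 0.1147 0.5834]  nu=[-0.7185, -5.5696]  x^+=[1.4511, -0.2266]  P^+=[0.1844 0.0077; 0.0077 0.2633]
step 5: x^-=[1.1962, 0.0028]  P^-=[0.3340 0.0894; 0.0894 0.7013]  S=[0.8790 0.3172; 0.3172 1.1317]  K=[0.4298 -0.0592; 0.1148 0.5827]  nu=[2.4430, -1.4511]  x^+=[2.3321, -0.5623]  P^+=[0.1838 0.0078; 0.0078 0.2629]

P_post[0,0] = 0.1838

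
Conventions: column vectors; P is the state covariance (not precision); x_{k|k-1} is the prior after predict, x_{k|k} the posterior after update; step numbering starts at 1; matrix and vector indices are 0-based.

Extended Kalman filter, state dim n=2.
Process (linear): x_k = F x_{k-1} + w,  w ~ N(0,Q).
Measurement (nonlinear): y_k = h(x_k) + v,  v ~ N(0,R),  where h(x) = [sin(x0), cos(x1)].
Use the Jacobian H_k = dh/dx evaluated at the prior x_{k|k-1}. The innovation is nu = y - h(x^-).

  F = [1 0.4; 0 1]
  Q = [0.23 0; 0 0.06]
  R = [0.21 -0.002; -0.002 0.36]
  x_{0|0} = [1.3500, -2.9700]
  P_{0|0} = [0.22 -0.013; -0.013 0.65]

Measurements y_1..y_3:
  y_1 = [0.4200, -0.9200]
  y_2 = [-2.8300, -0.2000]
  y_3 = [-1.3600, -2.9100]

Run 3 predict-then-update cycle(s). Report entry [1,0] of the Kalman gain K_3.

step 1: x^-=[0.1620, -2.9700]  P^-=[0.5436 0.2470; 0.2470 0.7100]  H_jac=[0.9869 0.0000; 0.0000 0.1708]  S=[0.7395 0.0396; 0.0396 0.3807]  K=[0.7236 0.0355; 0.3143 0.2857]  nu=[0.2587, 0.0653]  x^+=[0.3515, -2.8700]  P^+=[0.1539 0.0663; 0.0663 0.5987]
step 2: x^-=[-0.7965, -2.8700]  P^-=[0.5327 0.3058; 0.3058 0.6587]  H_jac=[0.6992 0.0000; 0.0000 0.2683]  S=[0.4705 0.0554; 0.0554 0.4074]  K=[0.7806 0.0953; 0.4100 0.3780]  nu=[-2.1151, 0.7633]  x^+=[-2.3747, -3.4487]  P^+=[0.2342 0.1221; 0.1221 0.5043]
step 3: x^-=[-3.7542, -3.4487]  P^-=[0.6425 0.3238; 0.3238 0.5643]  H_jac=[-0.8182 0.0000; 0.0000 -0.3023]  S=[0.6401 0.0781; 0.0781 0.4116]  K=[-0.8110 -0.0840; -0.3719 -0.3439]  nu=[-1.9350, -1.9568]  x^+=[-2.0206, -2.0561]  P^+=[0.2080 0.0946; 0.0946 0.4071]

K[1,0] = -0.3719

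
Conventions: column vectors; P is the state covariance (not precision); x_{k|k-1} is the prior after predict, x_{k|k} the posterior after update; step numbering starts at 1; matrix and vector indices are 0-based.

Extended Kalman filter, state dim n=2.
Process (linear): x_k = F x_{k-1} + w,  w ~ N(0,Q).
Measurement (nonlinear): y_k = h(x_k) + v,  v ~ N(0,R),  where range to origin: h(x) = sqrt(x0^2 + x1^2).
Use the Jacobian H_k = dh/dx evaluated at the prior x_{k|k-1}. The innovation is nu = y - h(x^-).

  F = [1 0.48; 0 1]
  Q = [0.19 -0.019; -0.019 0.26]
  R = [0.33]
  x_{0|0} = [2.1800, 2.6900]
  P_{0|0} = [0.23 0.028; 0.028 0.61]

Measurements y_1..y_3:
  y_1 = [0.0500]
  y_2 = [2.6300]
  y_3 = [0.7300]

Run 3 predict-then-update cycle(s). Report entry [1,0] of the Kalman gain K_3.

step 1: x^-=[3.4712, 2.6900]  P^-=[0.5874 0.3018; 0.3018 0.8700]  H_jac=[0.7904 0.6125]  S=[1.3157]  K=[0.4934; 0.5864]  nu=[-4.3415]  x^+=[1.3290, 0.1443]  P^+=[0.2671 -0.0789; -0.0789 0.4176]
step 2: x^-=[1.3983, 0.1443]  P^-=[0.4776 0.1026; 0.1026 0.6776]  H_jac=[0.9947 0.1027]  S=[0.8307]  K=[0.5846; 0.2066]  nu=[1.2243]  x^+=[2.1140, 0.3973]  P^+=[0.1937 0.0023; 0.0023 0.6422]
step 3: x^-=[2.3047, 0.3973]  P^-=[0.5338 0.2915; 0.2915 0.9022]  H_jac=[0.9855 0.1699]  S=[0.9721]  K=[0.5921; 0.4532]  nu=[-1.6087]  x^+=[1.3521, -0.3318]  P^+=[0.1930 0.0307; 0.0307 0.7025]

K[1,0] = 0.4532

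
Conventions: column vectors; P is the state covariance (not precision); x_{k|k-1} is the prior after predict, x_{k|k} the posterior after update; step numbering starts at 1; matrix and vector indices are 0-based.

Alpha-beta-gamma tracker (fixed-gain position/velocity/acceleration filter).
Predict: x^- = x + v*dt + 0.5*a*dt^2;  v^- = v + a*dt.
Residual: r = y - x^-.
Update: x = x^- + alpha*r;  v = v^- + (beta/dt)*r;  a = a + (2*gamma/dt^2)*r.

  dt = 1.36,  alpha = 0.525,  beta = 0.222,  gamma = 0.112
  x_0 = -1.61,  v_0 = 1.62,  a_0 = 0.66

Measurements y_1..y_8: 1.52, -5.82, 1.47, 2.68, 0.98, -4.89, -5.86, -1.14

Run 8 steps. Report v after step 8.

step 1: x_pred=1.2036  r=0.3164  x^+=1.3697  v^+=2.5693  a^+=0.6983
step 2: x_pred=5.5097  r=-11.3297  x^+=-0.4384  v^+=1.6696  a^+=-0.6738
step 3: x_pred=1.2091  r=0.2609  x^+=1.3461  v^+=0.7958  a^+=-0.6422
step 4: x_pred=1.8345  r=0.8455  x^+=2.2784  v^+=0.0605  a^+=-0.5398
step 5: x_pred=1.8614  r=-0.8814  x^+=1.3987  v^+=-0.8175  a^+=-0.6465
step 6: x_pred=-0.3111  r=-4.5789  x^+=-2.7150  v^+=-2.4443  a^+=-1.2011
step 7: x_pred=-7.1500  r=1.2900  x^+=-6.4727  v^+=-3.8671  a^+=-1.0448
step 8: x_pred=-12.6983  r=11.5583  x^+=-6.6302  v^+=-3.4014  a^+=0.3550

v_post = -3.4014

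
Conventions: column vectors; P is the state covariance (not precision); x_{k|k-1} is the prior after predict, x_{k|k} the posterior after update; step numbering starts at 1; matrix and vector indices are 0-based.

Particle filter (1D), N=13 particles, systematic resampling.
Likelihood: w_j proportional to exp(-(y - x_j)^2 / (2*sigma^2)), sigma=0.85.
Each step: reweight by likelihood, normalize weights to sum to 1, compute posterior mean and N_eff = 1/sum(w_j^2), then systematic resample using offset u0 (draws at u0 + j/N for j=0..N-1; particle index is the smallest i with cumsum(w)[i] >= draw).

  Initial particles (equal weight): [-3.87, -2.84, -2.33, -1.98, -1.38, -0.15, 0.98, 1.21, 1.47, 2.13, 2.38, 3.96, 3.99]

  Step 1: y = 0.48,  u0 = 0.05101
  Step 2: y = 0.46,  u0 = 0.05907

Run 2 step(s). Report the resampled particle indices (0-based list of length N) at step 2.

resampled_idx = [0, 1, 2, 3, 4, 4, 5, 6, 7, 8, 9, 10, 11]

step 1: w=[0.0000, 0.0002, 0.0013, 0.0048, 0.0290, 0.2415, 0.2674, 0.2198, 0.1613, 0.0483, 0.0261, 0.0001, 0.0001]  mean=0.8414  Neff=4.8060  idx=[5, 5, 5, 6, 6, 6, 6, 7, 7, 7, 8, 8, 10]
step 2: w=[0.0885, 0.0885, 0.0885, 0.0950, 0.0950, 0.0950, 0.0950, 0.0776, 0.0776, 0.0776, 0.0565, 0.0565, 0.0089]  mean=0.8014  Neff=11.8931  idx=[0, 1, 2, 3, 4, 4, 5, 6, 7, 8, 9, 10, 11]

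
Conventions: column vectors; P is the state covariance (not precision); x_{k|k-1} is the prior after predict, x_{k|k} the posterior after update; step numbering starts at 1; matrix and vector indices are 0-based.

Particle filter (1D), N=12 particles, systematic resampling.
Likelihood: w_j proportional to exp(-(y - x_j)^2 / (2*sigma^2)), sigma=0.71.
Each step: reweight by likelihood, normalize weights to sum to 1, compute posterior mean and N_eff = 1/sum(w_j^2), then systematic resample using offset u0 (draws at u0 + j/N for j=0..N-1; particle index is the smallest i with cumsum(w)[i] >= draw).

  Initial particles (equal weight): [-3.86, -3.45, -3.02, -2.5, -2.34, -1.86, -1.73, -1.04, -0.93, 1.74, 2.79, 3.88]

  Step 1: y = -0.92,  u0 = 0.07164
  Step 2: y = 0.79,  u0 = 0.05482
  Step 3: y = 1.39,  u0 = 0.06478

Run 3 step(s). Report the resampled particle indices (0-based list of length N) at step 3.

resampled_idx = [1, 2, 3, 5, 5, 6, 7, 8, 9, 10, 10, 11]

step 1: w=[0.0001, 0.0006, 0.0040, 0.0266, 0.0428, 0.1318, 0.1652, 0.3121, 0.3166, 0.0003, 0.0000, 0.0000]  mean=-1.3304  Neff=4.0842  idx=[4, 5, 6, 6, 7, 7, 7, 7, 8, 8, 8, 8]
step 2: w=[0.0002, 0.0026, 0.0051, 0.0051, 0.0998, 0.0998, 0.0998, 0.0998, 0.1470, 0.1470, 0.1470, 0.1470]  mean=-0.9847  Neff=7.9177  idx=[4, 5, 6, 6, 7, 8, 8, 9, 10, 10, 11, 11]
step 3: w=[0.0597, 0.0597, 0.0597, 0.0597, 0.0597, 0.1002, 0.1002, 0.1002, 0.1002, 0.1002, 0.1002, 0.1002]  mean=-0.9628  Neff=11.3475  idx=[1, 2, 3, 5, 5, 6, 7, 8, 9, 10, 10, 11]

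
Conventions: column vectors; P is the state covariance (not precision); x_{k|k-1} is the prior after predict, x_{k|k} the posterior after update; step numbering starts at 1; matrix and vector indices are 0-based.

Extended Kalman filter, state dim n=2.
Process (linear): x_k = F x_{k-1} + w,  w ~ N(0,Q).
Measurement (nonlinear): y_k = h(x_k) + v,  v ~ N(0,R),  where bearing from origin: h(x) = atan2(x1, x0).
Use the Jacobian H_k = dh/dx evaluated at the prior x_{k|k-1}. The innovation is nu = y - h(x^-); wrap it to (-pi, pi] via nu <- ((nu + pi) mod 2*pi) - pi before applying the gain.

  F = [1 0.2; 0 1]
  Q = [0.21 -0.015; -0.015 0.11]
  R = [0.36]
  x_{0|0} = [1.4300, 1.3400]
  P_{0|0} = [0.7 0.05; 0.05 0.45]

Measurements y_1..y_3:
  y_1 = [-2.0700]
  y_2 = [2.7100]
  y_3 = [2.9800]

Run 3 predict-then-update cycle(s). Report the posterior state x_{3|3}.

x_post = [3.2227, 2.2871]

step 1: x^-=[1.6980, 1.3400]  P^-=[0.9480 0.1250; 0.1250 0.5600]  H_jac=[-0.2864 0.3629]  S=[0.4855]  K=[-0.4658; 0.3448]  nu=[-2.7381]  x^+=[2.9733, 0.3958]  P^+=[0.8427 0.2030; 0.2030 0.5023]
step 2: x^-=[3.0525, 0.3958]  P^-=[1.1540 0.2884; 0.2884 0.6123]  H_jac=[-0.0418 0.3222]  S=[0.4178]  K=[0.1070; 0.4433]  nu=[2.5811]  x^+=[3.3287, 1.5400]  P^+=[1.1492 0.2686; 0.2686 0.5302]
step 3: x^-=[3.6367, 1.5400]  P^-=[1.4878 0.3596; 0.3596 0.6402]  H_jac=[-0.0987 0.2332]  S=[0.3927]  K=[-0.1605; 0.2896]  nu=[2.5794]  x^+=[3.2227, 2.2871]  P^+=[1.4777 0.3779; 0.3779 0.6072]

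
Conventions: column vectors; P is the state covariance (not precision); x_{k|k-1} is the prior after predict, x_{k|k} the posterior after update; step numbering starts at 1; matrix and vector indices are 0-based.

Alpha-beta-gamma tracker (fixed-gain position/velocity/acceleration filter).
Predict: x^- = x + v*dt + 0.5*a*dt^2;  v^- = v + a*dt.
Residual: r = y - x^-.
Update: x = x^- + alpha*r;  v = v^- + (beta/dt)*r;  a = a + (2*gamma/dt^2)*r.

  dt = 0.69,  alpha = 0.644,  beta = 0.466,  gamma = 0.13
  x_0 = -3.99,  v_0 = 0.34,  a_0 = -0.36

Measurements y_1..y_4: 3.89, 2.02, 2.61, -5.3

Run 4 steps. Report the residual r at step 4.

step 1: x_pred=-3.8411  r=7.7311  x^+=1.1377  v^+=5.3129  a^+=3.8620
step 2: x_pred=5.7230  r=-3.7030  x^+=3.3383  v^+=5.4768  a^+=1.8398
step 3: x_pred=7.5552  r=-4.9452  x^+=4.3705  v^+=3.4064  a^+=-0.8608
step 4: x_pred=6.5160  r=-11.8160  x^+=-1.0935  v^+=-5.1676  a^+=-7.3136

resid = -11.8160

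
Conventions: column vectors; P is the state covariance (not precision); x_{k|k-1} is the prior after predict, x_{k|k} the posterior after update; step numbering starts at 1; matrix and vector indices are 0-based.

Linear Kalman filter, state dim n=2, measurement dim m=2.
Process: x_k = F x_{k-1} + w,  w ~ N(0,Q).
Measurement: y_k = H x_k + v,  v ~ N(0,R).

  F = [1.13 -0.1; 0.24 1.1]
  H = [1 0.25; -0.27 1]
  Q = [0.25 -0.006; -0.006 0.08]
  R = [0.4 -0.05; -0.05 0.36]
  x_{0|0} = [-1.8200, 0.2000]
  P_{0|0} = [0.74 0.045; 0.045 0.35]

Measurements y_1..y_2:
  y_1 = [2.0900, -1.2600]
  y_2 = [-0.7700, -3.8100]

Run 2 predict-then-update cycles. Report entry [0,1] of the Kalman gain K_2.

K[0,1] = -0.0879

step 1: x^-=[-2.0766, -0.2168]  P^-=[1.1882 0.2110; 0.2110 0.5699]  S=[1.7294 -0.0316; -0.0316 0.9025]  K=[0.7158 -0.0966; 0.2149 0.5758]  nu=[4.2208, -1.6039]  x^+=[1.0997, -0.2332]  P^+=[0.2893 0.0075; 0.0075 0.1986]
step 2: x^-=[1.2660, 0.0075]  P^-=[0.6197 0.0598; 0.0598 0.3409]  S=[1.0709 -0.0763; -0.0763 0.7138]  K=[0.5863 -0.0879; 0.1691 0.4731]  nu=[-2.0379, -3.4756]  x^+=[0.3767, -1.9815]  P^+=[0.2381 0.0033; 0.0033 0.1627]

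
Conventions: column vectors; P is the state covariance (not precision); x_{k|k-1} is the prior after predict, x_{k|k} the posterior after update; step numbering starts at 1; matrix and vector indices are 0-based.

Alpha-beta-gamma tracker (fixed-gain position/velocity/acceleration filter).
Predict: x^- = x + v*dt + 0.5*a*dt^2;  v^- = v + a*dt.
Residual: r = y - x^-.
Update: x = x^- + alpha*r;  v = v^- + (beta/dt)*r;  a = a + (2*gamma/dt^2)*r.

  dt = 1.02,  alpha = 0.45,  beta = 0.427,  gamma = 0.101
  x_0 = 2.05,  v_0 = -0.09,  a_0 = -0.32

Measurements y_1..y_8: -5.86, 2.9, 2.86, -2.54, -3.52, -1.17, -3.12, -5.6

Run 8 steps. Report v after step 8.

step 1: x_pred=1.7917  r=-7.6517  x^+=-1.6515  v^+=-3.6196  a^+=-1.8056
step 2: x_pred=-6.2829  r=9.1829  x^+=-2.1506  v^+=-1.6172  a^+=-0.0227
step 3: x_pred=-3.8119  r=6.6719  x^+=-0.8096  v^+=1.1527  a^+=1.2727
step 4: x_pred=1.0282  r=-3.5682  x^+=-0.5775  v^+=0.9571  a^+=0.5799
step 5: x_pred=0.7004  r=-4.2204  x^+=-1.1988  v^+=-0.2182  a^+=-0.2395
step 6: x_pred=-1.5460  r=0.3760  x^+=-1.3768  v^+=-0.3052  a^+=-0.1665
step 7: x_pred=-1.7747  r=-1.3453  x^+=-2.3801  v^+=-1.0382  a^+=-0.4277
step 8: x_pred=-3.6616  r=-1.9384  x^+=-4.5339  v^+=-2.2860  a^+=-0.8041

v_post = -2.2860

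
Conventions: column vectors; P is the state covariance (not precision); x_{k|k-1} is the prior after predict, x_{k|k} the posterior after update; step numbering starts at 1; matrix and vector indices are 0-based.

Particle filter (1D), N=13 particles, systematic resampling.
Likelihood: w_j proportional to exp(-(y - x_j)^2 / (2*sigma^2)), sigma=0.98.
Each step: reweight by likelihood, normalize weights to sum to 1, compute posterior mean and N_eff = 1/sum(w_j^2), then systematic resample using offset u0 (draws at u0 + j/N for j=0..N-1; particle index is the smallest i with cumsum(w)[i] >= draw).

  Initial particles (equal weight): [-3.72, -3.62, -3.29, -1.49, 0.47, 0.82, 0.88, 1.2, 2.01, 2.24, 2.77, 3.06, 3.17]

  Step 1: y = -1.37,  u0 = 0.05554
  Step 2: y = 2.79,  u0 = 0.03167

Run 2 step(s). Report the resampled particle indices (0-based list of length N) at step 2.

step 1: w=[0.0346, 0.0440, 0.0901, 0.6093, 0.1053, 0.0505, 0.0440, 0.0197, 0.0016, 0.0007, 0.0001, 0.0000, 0.0000]  mean=-1.3338  Neff=2.5096  idx=[1, 2, 3, 3, 3, 3, 3, 3, 3, 3, 4, 5, 7]
step 2: w=[0.0000, 0.0000, 0.0002, 0.0002, 0.0002, 0.0002, 0.0002, 0.0002, 0.0002, 0.0002, 0.1313, 0.2870, 0.5804]  mean=0.9917  Neff=2.2909  idx=[10, 10, 11, 11, 11, 11, 12, 12, 12, 12, 12, 12, 12]

resampled_idx = [10, 10, 11, 11, 11, 11, 12, 12, 12, 12, 12, 12, 12]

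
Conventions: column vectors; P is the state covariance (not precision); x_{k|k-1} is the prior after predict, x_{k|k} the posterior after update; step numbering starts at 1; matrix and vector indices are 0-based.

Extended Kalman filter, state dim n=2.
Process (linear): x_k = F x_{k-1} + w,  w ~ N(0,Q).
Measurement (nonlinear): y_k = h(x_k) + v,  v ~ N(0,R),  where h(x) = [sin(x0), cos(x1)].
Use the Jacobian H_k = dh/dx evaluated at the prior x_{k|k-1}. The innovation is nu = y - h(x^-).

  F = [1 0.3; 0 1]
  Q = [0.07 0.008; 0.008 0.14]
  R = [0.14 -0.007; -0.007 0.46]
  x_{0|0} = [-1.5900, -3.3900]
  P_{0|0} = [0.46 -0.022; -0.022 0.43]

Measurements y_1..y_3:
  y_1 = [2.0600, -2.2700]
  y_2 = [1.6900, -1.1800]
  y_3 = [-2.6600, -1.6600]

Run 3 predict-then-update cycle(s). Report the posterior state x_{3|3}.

x_post = [-7.9179, -4.7512]

step 1: x^-=[-2.6070, -3.3900]  P^-=[0.5555 0.1150; 0.1150 0.5700]  H_jac=[-0.8605 0.0000; 0.0000 -0.2459]  S=[0.5513 0.0173; 0.0173 0.4945]  K=[-0.8662 -0.0268; -0.1708 -0.2774]  nu=[2.5695, -1.3007]  x^+=[-4.7978, -3.4679]  P^+=[0.1407 0.0255; 0.0255 0.5142]
step 2: x^-=[-5.8381, -3.4679]  P^-=[0.2723 0.1878; 0.1878 0.6542]  H_jac=[0.9026 0.0000; 0.0000 -0.3206]  S=[0.3618 -0.0613; -0.0613 0.5272]  K=[0.6732 -0.0359; 0.4091 -0.3502]  nu=[1.2595, -0.2328]  x^+=[-4.9819, -2.8712]  P^+=[0.1047 0.0662; 0.0662 0.5114]
step 3: x^-=[-5.8433, -2.8712]  P^-=[0.2604 0.2276; 0.2276 0.6514]  H_jac=[0.9048 0.0000; 0.0000 0.2671]  S=[0.3532 0.0480; 0.0480 0.5065]  K=[0.6593 0.0575; 0.5433 0.2921]  nu=[-3.0859, -0.6963]  x^+=[-7.9179, -4.7512]  P^+=[0.1016 0.0818; 0.0818 0.4887]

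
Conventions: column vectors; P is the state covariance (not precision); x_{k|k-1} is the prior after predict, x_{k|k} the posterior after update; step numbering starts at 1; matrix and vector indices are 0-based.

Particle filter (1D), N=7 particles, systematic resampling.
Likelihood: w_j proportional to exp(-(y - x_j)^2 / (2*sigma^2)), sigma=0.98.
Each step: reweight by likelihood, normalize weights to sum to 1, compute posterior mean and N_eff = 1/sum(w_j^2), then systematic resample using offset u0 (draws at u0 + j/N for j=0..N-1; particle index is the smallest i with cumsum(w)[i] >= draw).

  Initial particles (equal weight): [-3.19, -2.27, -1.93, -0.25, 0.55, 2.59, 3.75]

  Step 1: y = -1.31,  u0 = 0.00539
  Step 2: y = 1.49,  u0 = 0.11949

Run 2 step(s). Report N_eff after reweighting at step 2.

step 1: w=[0.0685, 0.2669, 0.3530, 0.2402, 0.0712, 0.0002, 0.0000]  mean=-1.5261  Neff=3.7975  idx=[0, 1, 1, 2, 2, 3, 3]
step 2: w=[0.0000, 0.0015, 0.0015, 0.0054, 0.0054, 0.4931, 0.4931]  mean=-0.2744  Neff=2.0564  idx=[5, 5, 5, 6, 6, 6, 6]

N_eff = 2.0564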